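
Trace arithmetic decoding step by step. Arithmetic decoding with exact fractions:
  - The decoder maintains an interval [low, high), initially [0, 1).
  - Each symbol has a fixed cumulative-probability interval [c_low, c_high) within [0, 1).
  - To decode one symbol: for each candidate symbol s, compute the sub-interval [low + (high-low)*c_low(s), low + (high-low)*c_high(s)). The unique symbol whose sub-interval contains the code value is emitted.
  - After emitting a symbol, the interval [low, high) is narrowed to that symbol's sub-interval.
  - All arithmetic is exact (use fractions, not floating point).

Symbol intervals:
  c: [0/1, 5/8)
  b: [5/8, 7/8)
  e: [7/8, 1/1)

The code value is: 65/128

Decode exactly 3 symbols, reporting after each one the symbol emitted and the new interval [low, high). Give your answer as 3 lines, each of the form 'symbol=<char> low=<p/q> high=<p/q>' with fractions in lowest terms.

Step 1: interval [0/1, 1/1), width = 1/1 - 0/1 = 1/1
  'c': [0/1 + 1/1*0/1, 0/1 + 1/1*5/8) = [0/1, 5/8) <- contains code 65/128
  'b': [0/1 + 1/1*5/8, 0/1 + 1/1*7/8) = [5/8, 7/8)
  'e': [0/1 + 1/1*7/8, 0/1 + 1/1*1/1) = [7/8, 1/1)
  emit 'c', narrow to [0/1, 5/8)
Step 2: interval [0/1, 5/8), width = 5/8 - 0/1 = 5/8
  'c': [0/1 + 5/8*0/1, 0/1 + 5/8*5/8) = [0/1, 25/64)
  'b': [0/1 + 5/8*5/8, 0/1 + 5/8*7/8) = [25/64, 35/64) <- contains code 65/128
  'e': [0/1 + 5/8*7/8, 0/1 + 5/8*1/1) = [35/64, 5/8)
  emit 'b', narrow to [25/64, 35/64)
Step 3: interval [25/64, 35/64), width = 35/64 - 25/64 = 5/32
  'c': [25/64 + 5/32*0/1, 25/64 + 5/32*5/8) = [25/64, 125/256)
  'b': [25/64 + 5/32*5/8, 25/64 + 5/32*7/8) = [125/256, 135/256) <- contains code 65/128
  'e': [25/64 + 5/32*7/8, 25/64 + 5/32*1/1) = [135/256, 35/64)
  emit 'b', narrow to [125/256, 135/256)

Answer: symbol=c low=0/1 high=5/8
symbol=b low=25/64 high=35/64
symbol=b low=125/256 high=135/256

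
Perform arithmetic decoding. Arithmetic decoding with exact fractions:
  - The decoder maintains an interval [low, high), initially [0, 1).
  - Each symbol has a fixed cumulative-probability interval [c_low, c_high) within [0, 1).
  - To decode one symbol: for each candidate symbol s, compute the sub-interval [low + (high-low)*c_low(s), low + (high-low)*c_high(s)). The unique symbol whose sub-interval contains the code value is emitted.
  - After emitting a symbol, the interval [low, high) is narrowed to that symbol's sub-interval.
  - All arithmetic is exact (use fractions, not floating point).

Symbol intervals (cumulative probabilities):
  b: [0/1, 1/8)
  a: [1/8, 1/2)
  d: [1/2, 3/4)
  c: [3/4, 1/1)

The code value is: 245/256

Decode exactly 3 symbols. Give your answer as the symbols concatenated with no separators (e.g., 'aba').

Step 1: interval [0/1, 1/1), width = 1/1 - 0/1 = 1/1
  'b': [0/1 + 1/1*0/1, 0/1 + 1/1*1/8) = [0/1, 1/8)
  'a': [0/1 + 1/1*1/8, 0/1 + 1/1*1/2) = [1/8, 1/2)
  'd': [0/1 + 1/1*1/2, 0/1 + 1/1*3/4) = [1/2, 3/4)
  'c': [0/1 + 1/1*3/4, 0/1 + 1/1*1/1) = [3/4, 1/1) <- contains code 245/256
  emit 'c', narrow to [3/4, 1/1)
Step 2: interval [3/4, 1/1), width = 1/1 - 3/4 = 1/4
  'b': [3/4 + 1/4*0/1, 3/4 + 1/4*1/8) = [3/4, 25/32)
  'a': [3/4 + 1/4*1/8, 3/4 + 1/4*1/2) = [25/32, 7/8)
  'd': [3/4 + 1/4*1/2, 3/4 + 1/4*3/4) = [7/8, 15/16)
  'c': [3/4 + 1/4*3/4, 3/4 + 1/4*1/1) = [15/16, 1/1) <- contains code 245/256
  emit 'c', narrow to [15/16, 1/1)
Step 3: interval [15/16, 1/1), width = 1/1 - 15/16 = 1/16
  'b': [15/16 + 1/16*0/1, 15/16 + 1/16*1/8) = [15/16, 121/128)
  'a': [15/16 + 1/16*1/8, 15/16 + 1/16*1/2) = [121/128, 31/32) <- contains code 245/256
  'd': [15/16 + 1/16*1/2, 15/16 + 1/16*3/4) = [31/32, 63/64)
  'c': [15/16 + 1/16*3/4, 15/16 + 1/16*1/1) = [63/64, 1/1)
  emit 'a', narrow to [121/128, 31/32)

Answer: cca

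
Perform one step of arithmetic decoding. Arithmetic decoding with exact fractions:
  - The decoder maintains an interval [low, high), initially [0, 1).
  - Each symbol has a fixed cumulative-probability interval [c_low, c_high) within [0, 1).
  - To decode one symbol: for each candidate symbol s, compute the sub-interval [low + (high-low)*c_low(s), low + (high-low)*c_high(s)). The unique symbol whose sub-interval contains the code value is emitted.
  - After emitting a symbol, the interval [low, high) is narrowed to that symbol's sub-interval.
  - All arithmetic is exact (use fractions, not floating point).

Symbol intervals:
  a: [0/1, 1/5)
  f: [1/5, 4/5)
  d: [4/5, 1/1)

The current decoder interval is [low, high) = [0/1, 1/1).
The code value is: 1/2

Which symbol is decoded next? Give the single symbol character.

Interval width = high − low = 1/1 − 0/1 = 1/1
Scaled code = (code − low) / width = (1/2 − 0/1) / 1/1 = 1/2
  a: [0/1, 1/5) 
  f: [1/5, 4/5) ← scaled code falls here ✓
  d: [4/5, 1/1) 

Answer: f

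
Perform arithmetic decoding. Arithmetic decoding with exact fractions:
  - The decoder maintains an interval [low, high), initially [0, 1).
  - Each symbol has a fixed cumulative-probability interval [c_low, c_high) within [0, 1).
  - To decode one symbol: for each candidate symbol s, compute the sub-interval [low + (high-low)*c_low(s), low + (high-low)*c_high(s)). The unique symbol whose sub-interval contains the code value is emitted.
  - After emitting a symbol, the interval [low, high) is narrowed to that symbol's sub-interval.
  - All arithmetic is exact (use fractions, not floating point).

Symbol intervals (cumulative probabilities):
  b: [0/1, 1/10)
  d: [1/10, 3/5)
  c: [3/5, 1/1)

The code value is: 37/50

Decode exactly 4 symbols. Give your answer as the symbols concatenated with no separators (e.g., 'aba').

Step 1: interval [0/1, 1/1), width = 1/1 - 0/1 = 1/1
  'b': [0/1 + 1/1*0/1, 0/1 + 1/1*1/10) = [0/1, 1/10)
  'd': [0/1 + 1/1*1/10, 0/1 + 1/1*3/5) = [1/10, 3/5)
  'c': [0/1 + 1/1*3/5, 0/1 + 1/1*1/1) = [3/5, 1/1) <- contains code 37/50
  emit 'c', narrow to [3/5, 1/1)
Step 2: interval [3/5, 1/1), width = 1/1 - 3/5 = 2/5
  'b': [3/5 + 2/5*0/1, 3/5 + 2/5*1/10) = [3/5, 16/25)
  'd': [3/5 + 2/5*1/10, 3/5 + 2/5*3/5) = [16/25, 21/25) <- contains code 37/50
  'c': [3/5 + 2/5*3/5, 3/5 + 2/5*1/1) = [21/25, 1/1)
  emit 'd', narrow to [16/25, 21/25)
Step 3: interval [16/25, 21/25), width = 21/25 - 16/25 = 1/5
  'b': [16/25 + 1/5*0/1, 16/25 + 1/5*1/10) = [16/25, 33/50)
  'd': [16/25 + 1/5*1/10, 16/25 + 1/5*3/5) = [33/50, 19/25) <- contains code 37/50
  'c': [16/25 + 1/5*3/5, 16/25 + 1/5*1/1) = [19/25, 21/25)
  emit 'd', narrow to [33/50, 19/25)
Step 4: interval [33/50, 19/25), width = 19/25 - 33/50 = 1/10
  'b': [33/50 + 1/10*0/1, 33/50 + 1/10*1/10) = [33/50, 67/100)
  'd': [33/50 + 1/10*1/10, 33/50 + 1/10*3/5) = [67/100, 18/25)
  'c': [33/50 + 1/10*3/5, 33/50 + 1/10*1/1) = [18/25, 19/25) <- contains code 37/50
  emit 'c', narrow to [18/25, 19/25)

Answer: cddc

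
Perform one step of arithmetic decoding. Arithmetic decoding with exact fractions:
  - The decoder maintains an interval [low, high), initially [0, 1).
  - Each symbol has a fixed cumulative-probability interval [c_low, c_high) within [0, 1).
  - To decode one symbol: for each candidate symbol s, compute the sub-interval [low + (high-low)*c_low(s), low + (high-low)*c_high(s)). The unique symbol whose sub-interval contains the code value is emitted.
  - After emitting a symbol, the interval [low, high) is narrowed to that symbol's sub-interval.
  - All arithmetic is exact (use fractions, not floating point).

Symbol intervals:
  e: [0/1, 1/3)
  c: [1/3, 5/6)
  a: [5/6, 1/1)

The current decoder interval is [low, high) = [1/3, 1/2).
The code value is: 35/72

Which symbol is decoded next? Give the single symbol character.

Answer: a

Derivation:
Interval width = high − low = 1/2 − 1/3 = 1/6
Scaled code = (code − low) / width = (35/72 − 1/3) / 1/6 = 11/12
  e: [0/1, 1/3) 
  c: [1/3, 5/6) 
  a: [5/6, 1/1) ← scaled code falls here ✓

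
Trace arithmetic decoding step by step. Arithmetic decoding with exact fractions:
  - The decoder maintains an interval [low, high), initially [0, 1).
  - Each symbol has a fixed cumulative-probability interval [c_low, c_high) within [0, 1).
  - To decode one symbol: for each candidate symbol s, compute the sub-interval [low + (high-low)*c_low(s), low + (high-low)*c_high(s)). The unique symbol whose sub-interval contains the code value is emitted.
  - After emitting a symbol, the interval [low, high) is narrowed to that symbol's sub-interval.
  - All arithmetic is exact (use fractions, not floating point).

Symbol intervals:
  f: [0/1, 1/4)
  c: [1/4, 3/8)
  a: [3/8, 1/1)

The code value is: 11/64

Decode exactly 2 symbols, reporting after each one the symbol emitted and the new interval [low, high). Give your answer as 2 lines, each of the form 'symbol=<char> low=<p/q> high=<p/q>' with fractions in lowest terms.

Answer: symbol=f low=0/1 high=1/4
symbol=a low=3/32 high=1/4

Derivation:
Step 1: interval [0/1, 1/1), width = 1/1 - 0/1 = 1/1
  'f': [0/1 + 1/1*0/1, 0/1 + 1/1*1/4) = [0/1, 1/4) <- contains code 11/64
  'c': [0/1 + 1/1*1/4, 0/1 + 1/1*3/8) = [1/4, 3/8)
  'a': [0/1 + 1/1*3/8, 0/1 + 1/1*1/1) = [3/8, 1/1)
  emit 'f', narrow to [0/1, 1/4)
Step 2: interval [0/1, 1/4), width = 1/4 - 0/1 = 1/4
  'f': [0/1 + 1/4*0/1, 0/1 + 1/4*1/4) = [0/1, 1/16)
  'c': [0/1 + 1/4*1/4, 0/1 + 1/4*3/8) = [1/16, 3/32)
  'a': [0/1 + 1/4*3/8, 0/1 + 1/4*1/1) = [3/32, 1/4) <- contains code 11/64
  emit 'a', narrow to [3/32, 1/4)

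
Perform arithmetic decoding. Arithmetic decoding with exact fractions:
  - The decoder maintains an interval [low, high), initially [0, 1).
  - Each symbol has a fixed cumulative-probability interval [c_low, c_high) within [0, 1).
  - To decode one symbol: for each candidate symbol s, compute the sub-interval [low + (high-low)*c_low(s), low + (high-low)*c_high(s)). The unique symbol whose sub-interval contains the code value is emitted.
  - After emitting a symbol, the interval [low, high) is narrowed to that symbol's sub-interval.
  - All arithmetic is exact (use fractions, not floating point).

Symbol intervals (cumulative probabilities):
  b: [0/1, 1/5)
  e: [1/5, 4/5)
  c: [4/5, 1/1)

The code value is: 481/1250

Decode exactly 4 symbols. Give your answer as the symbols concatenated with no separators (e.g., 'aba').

Answer: eebc

Derivation:
Step 1: interval [0/1, 1/1), width = 1/1 - 0/1 = 1/1
  'b': [0/1 + 1/1*0/1, 0/1 + 1/1*1/5) = [0/1, 1/5)
  'e': [0/1 + 1/1*1/5, 0/1 + 1/1*4/5) = [1/5, 4/5) <- contains code 481/1250
  'c': [0/1 + 1/1*4/5, 0/1 + 1/1*1/1) = [4/5, 1/1)
  emit 'e', narrow to [1/5, 4/5)
Step 2: interval [1/5, 4/5), width = 4/5 - 1/5 = 3/5
  'b': [1/5 + 3/5*0/1, 1/5 + 3/5*1/5) = [1/5, 8/25)
  'e': [1/5 + 3/5*1/5, 1/5 + 3/5*4/5) = [8/25, 17/25) <- contains code 481/1250
  'c': [1/5 + 3/5*4/5, 1/5 + 3/5*1/1) = [17/25, 4/5)
  emit 'e', narrow to [8/25, 17/25)
Step 3: interval [8/25, 17/25), width = 17/25 - 8/25 = 9/25
  'b': [8/25 + 9/25*0/1, 8/25 + 9/25*1/5) = [8/25, 49/125) <- contains code 481/1250
  'e': [8/25 + 9/25*1/5, 8/25 + 9/25*4/5) = [49/125, 76/125)
  'c': [8/25 + 9/25*4/5, 8/25 + 9/25*1/1) = [76/125, 17/25)
  emit 'b', narrow to [8/25, 49/125)
Step 4: interval [8/25, 49/125), width = 49/125 - 8/25 = 9/125
  'b': [8/25 + 9/125*0/1, 8/25 + 9/125*1/5) = [8/25, 209/625)
  'e': [8/25 + 9/125*1/5, 8/25 + 9/125*4/5) = [209/625, 236/625)
  'c': [8/25 + 9/125*4/5, 8/25 + 9/125*1/1) = [236/625, 49/125) <- contains code 481/1250
  emit 'c', narrow to [236/625, 49/125)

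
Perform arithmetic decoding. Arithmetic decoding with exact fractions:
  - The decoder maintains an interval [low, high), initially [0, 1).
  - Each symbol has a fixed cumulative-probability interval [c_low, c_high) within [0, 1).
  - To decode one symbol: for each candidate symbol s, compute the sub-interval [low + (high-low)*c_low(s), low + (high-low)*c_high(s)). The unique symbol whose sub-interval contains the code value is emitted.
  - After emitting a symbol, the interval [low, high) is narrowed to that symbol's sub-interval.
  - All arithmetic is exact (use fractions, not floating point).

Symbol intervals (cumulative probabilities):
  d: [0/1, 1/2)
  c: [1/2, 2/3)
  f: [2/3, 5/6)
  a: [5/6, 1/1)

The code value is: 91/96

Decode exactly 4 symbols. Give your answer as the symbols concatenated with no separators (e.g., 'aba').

Answer: afdd

Derivation:
Step 1: interval [0/1, 1/1), width = 1/1 - 0/1 = 1/1
  'd': [0/1 + 1/1*0/1, 0/1 + 1/1*1/2) = [0/1, 1/2)
  'c': [0/1 + 1/1*1/2, 0/1 + 1/1*2/3) = [1/2, 2/3)
  'f': [0/1 + 1/1*2/3, 0/1 + 1/1*5/6) = [2/3, 5/6)
  'a': [0/1 + 1/1*5/6, 0/1 + 1/1*1/1) = [5/6, 1/1) <- contains code 91/96
  emit 'a', narrow to [5/6, 1/1)
Step 2: interval [5/6, 1/1), width = 1/1 - 5/6 = 1/6
  'd': [5/6 + 1/6*0/1, 5/6 + 1/6*1/2) = [5/6, 11/12)
  'c': [5/6 + 1/6*1/2, 5/6 + 1/6*2/3) = [11/12, 17/18)
  'f': [5/6 + 1/6*2/3, 5/6 + 1/6*5/6) = [17/18, 35/36) <- contains code 91/96
  'a': [5/6 + 1/6*5/6, 5/6 + 1/6*1/1) = [35/36, 1/1)
  emit 'f', narrow to [17/18, 35/36)
Step 3: interval [17/18, 35/36), width = 35/36 - 17/18 = 1/36
  'd': [17/18 + 1/36*0/1, 17/18 + 1/36*1/2) = [17/18, 23/24) <- contains code 91/96
  'c': [17/18 + 1/36*1/2, 17/18 + 1/36*2/3) = [23/24, 26/27)
  'f': [17/18 + 1/36*2/3, 17/18 + 1/36*5/6) = [26/27, 209/216)
  'a': [17/18 + 1/36*5/6, 17/18 + 1/36*1/1) = [209/216, 35/36)
  emit 'd', narrow to [17/18, 23/24)
Step 4: interval [17/18, 23/24), width = 23/24 - 17/18 = 1/72
  'd': [17/18 + 1/72*0/1, 17/18 + 1/72*1/2) = [17/18, 137/144) <- contains code 91/96
  'c': [17/18 + 1/72*1/2, 17/18 + 1/72*2/3) = [137/144, 103/108)
  'f': [17/18 + 1/72*2/3, 17/18 + 1/72*5/6) = [103/108, 413/432)
  'a': [17/18 + 1/72*5/6, 17/18 + 1/72*1/1) = [413/432, 23/24)
  emit 'd', narrow to [17/18, 137/144)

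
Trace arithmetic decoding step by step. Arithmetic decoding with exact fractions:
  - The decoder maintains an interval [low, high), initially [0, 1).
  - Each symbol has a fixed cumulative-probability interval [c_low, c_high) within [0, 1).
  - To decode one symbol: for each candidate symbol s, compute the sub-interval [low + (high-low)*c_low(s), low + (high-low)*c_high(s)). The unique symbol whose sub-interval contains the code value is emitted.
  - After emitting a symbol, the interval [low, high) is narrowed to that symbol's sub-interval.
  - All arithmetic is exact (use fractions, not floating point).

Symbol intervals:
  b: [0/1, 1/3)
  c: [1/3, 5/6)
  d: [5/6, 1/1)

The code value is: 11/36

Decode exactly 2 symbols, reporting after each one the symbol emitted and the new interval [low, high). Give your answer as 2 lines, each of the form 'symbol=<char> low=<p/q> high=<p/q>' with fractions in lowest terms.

Step 1: interval [0/1, 1/1), width = 1/1 - 0/1 = 1/1
  'b': [0/1 + 1/1*0/1, 0/1 + 1/1*1/3) = [0/1, 1/3) <- contains code 11/36
  'c': [0/1 + 1/1*1/3, 0/1 + 1/1*5/6) = [1/3, 5/6)
  'd': [0/1 + 1/1*5/6, 0/1 + 1/1*1/1) = [5/6, 1/1)
  emit 'b', narrow to [0/1, 1/3)
Step 2: interval [0/1, 1/3), width = 1/3 - 0/1 = 1/3
  'b': [0/1 + 1/3*0/1, 0/1 + 1/3*1/3) = [0/1, 1/9)
  'c': [0/1 + 1/3*1/3, 0/1 + 1/3*5/6) = [1/9, 5/18)
  'd': [0/1 + 1/3*5/6, 0/1 + 1/3*1/1) = [5/18, 1/3) <- contains code 11/36
  emit 'd', narrow to [5/18, 1/3)

Answer: symbol=b low=0/1 high=1/3
symbol=d low=5/18 high=1/3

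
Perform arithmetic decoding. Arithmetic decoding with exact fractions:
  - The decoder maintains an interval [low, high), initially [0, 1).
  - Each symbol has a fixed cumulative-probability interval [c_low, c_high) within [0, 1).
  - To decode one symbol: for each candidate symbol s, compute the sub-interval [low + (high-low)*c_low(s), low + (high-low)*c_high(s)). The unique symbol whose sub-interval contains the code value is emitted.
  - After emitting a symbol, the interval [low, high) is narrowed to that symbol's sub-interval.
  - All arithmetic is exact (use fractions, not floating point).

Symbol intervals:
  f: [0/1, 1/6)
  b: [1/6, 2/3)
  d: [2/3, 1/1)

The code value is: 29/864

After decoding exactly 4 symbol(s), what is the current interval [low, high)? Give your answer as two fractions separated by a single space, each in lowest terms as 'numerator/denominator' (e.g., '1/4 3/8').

Step 1: interval [0/1, 1/1), width = 1/1 - 0/1 = 1/1
  'f': [0/1 + 1/1*0/1, 0/1 + 1/1*1/6) = [0/1, 1/6) <- contains code 29/864
  'b': [0/1 + 1/1*1/6, 0/1 + 1/1*2/3) = [1/6, 2/3)
  'd': [0/1 + 1/1*2/3, 0/1 + 1/1*1/1) = [2/3, 1/1)
  emit 'f', narrow to [0/1, 1/6)
Step 2: interval [0/1, 1/6), width = 1/6 - 0/1 = 1/6
  'f': [0/1 + 1/6*0/1, 0/1 + 1/6*1/6) = [0/1, 1/36)
  'b': [0/1 + 1/6*1/6, 0/1 + 1/6*2/3) = [1/36, 1/9) <- contains code 29/864
  'd': [0/1 + 1/6*2/3, 0/1 + 1/6*1/1) = [1/9, 1/6)
  emit 'b', narrow to [1/36, 1/9)
Step 3: interval [1/36, 1/9), width = 1/9 - 1/36 = 1/12
  'f': [1/36 + 1/12*0/1, 1/36 + 1/12*1/6) = [1/36, 1/24) <- contains code 29/864
  'b': [1/36 + 1/12*1/6, 1/36 + 1/12*2/3) = [1/24, 1/12)
  'd': [1/36 + 1/12*2/3, 1/36 + 1/12*1/1) = [1/12, 1/9)
  emit 'f', narrow to [1/36, 1/24)
Step 4: interval [1/36, 1/24), width = 1/24 - 1/36 = 1/72
  'f': [1/36 + 1/72*0/1, 1/36 + 1/72*1/6) = [1/36, 13/432)
  'b': [1/36 + 1/72*1/6, 1/36 + 1/72*2/3) = [13/432, 1/27) <- contains code 29/864
  'd': [1/36 + 1/72*2/3, 1/36 + 1/72*1/1) = [1/27, 1/24)
  emit 'b', narrow to [13/432, 1/27)

Answer: 13/432 1/27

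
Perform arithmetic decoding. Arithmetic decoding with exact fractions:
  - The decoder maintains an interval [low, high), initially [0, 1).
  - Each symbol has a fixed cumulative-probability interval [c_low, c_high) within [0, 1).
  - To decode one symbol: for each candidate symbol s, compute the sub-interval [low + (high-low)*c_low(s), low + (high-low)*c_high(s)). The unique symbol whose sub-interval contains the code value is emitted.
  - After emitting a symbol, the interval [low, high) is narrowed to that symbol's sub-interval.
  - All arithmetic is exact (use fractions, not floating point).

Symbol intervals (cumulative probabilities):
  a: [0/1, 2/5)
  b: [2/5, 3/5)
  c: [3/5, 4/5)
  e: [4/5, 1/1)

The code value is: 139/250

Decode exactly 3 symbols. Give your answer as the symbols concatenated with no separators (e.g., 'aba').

Step 1: interval [0/1, 1/1), width = 1/1 - 0/1 = 1/1
  'a': [0/1 + 1/1*0/1, 0/1 + 1/1*2/5) = [0/1, 2/5)
  'b': [0/1 + 1/1*2/5, 0/1 + 1/1*3/5) = [2/5, 3/5) <- contains code 139/250
  'c': [0/1 + 1/1*3/5, 0/1 + 1/1*4/5) = [3/5, 4/5)
  'e': [0/1 + 1/1*4/5, 0/1 + 1/1*1/1) = [4/5, 1/1)
  emit 'b', narrow to [2/5, 3/5)
Step 2: interval [2/5, 3/5), width = 3/5 - 2/5 = 1/5
  'a': [2/5 + 1/5*0/1, 2/5 + 1/5*2/5) = [2/5, 12/25)
  'b': [2/5 + 1/5*2/5, 2/5 + 1/5*3/5) = [12/25, 13/25)
  'c': [2/5 + 1/5*3/5, 2/5 + 1/5*4/5) = [13/25, 14/25) <- contains code 139/250
  'e': [2/5 + 1/5*4/5, 2/5 + 1/5*1/1) = [14/25, 3/5)
  emit 'c', narrow to [13/25, 14/25)
Step 3: interval [13/25, 14/25), width = 14/25 - 13/25 = 1/25
  'a': [13/25 + 1/25*0/1, 13/25 + 1/25*2/5) = [13/25, 67/125)
  'b': [13/25 + 1/25*2/5, 13/25 + 1/25*3/5) = [67/125, 68/125)
  'c': [13/25 + 1/25*3/5, 13/25 + 1/25*4/5) = [68/125, 69/125)
  'e': [13/25 + 1/25*4/5, 13/25 + 1/25*1/1) = [69/125, 14/25) <- contains code 139/250
  emit 'e', narrow to [69/125, 14/25)

Answer: bce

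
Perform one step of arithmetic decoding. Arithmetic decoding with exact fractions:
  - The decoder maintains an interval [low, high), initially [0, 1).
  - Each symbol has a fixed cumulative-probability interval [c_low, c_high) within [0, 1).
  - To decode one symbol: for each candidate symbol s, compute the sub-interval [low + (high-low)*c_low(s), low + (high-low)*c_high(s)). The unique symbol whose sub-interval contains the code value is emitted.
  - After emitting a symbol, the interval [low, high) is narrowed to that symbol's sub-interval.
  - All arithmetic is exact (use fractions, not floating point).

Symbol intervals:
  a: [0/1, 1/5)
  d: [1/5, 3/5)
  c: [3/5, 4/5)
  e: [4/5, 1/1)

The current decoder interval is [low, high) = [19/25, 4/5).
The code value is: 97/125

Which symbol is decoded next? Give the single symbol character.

Answer: d

Derivation:
Interval width = high − low = 4/5 − 19/25 = 1/25
Scaled code = (code − low) / width = (97/125 − 19/25) / 1/25 = 2/5
  a: [0/1, 1/5) 
  d: [1/5, 3/5) ← scaled code falls here ✓
  c: [3/5, 4/5) 
  e: [4/5, 1/1) 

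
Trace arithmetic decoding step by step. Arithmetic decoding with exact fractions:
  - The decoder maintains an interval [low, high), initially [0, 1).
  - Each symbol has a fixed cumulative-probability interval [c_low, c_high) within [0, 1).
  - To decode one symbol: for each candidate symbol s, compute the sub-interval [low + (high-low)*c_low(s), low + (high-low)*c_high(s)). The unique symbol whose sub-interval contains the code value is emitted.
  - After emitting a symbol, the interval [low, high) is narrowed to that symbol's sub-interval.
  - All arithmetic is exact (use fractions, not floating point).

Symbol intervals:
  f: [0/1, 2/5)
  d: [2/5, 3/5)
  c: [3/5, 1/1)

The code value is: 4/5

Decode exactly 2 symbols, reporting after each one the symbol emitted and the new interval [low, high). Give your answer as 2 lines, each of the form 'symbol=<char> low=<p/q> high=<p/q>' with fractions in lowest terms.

Answer: symbol=c low=3/5 high=1/1
symbol=d low=19/25 high=21/25

Derivation:
Step 1: interval [0/1, 1/1), width = 1/1 - 0/1 = 1/1
  'f': [0/1 + 1/1*0/1, 0/1 + 1/1*2/5) = [0/1, 2/5)
  'd': [0/1 + 1/1*2/5, 0/1 + 1/1*3/5) = [2/5, 3/5)
  'c': [0/1 + 1/1*3/5, 0/1 + 1/1*1/1) = [3/5, 1/1) <- contains code 4/5
  emit 'c', narrow to [3/5, 1/1)
Step 2: interval [3/5, 1/1), width = 1/1 - 3/5 = 2/5
  'f': [3/5 + 2/5*0/1, 3/5 + 2/5*2/5) = [3/5, 19/25)
  'd': [3/5 + 2/5*2/5, 3/5 + 2/5*3/5) = [19/25, 21/25) <- contains code 4/5
  'c': [3/5 + 2/5*3/5, 3/5 + 2/5*1/1) = [21/25, 1/1)
  emit 'd', narrow to [19/25, 21/25)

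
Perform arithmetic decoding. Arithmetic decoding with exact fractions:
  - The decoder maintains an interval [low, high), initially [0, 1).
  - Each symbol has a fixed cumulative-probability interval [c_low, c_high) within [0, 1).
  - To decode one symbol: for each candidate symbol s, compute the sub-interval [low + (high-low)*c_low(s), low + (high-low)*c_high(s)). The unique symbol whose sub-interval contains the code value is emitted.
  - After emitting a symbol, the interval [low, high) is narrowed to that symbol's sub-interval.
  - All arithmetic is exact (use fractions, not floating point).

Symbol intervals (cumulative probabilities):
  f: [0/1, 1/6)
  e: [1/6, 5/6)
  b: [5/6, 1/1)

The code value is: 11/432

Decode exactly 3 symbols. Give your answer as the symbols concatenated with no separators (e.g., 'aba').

Step 1: interval [0/1, 1/1), width = 1/1 - 0/1 = 1/1
  'f': [0/1 + 1/1*0/1, 0/1 + 1/1*1/6) = [0/1, 1/6) <- contains code 11/432
  'e': [0/1 + 1/1*1/6, 0/1 + 1/1*5/6) = [1/6, 5/6)
  'b': [0/1 + 1/1*5/6, 0/1 + 1/1*1/1) = [5/6, 1/1)
  emit 'f', narrow to [0/1, 1/6)
Step 2: interval [0/1, 1/6), width = 1/6 - 0/1 = 1/6
  'f': [0/1 + 1/6*0/1, 0/1 + 1/6*1/6) = [0/1, 1/36) <- contains code 11/432
  'e': [0/1 + 1/6*1/6, 0/1 + 1/6*5/6) = [1/36, 5/36)
  'b': [0/1 + 1/6*5/6, 0/1 + 1/6*1/1) = [5/36, 1/6)
  emit 'f', narrow to [0/1, 1/36)
Step 3: interval [0/1, 1/36), width = 1/36 - 0/1 = 1/36
  'f': [0/1 + 1/36*0/1, 0/1 + 1/36*1/6) = [0/1, 1/216)
  'e': [0/1 + 1/36*1/6, 0/1 + 1/36*5/6) = [1/216, 5/216)
  'b': [0/1 + 1/36*5/6, 0/1 + 1/36*1/1) = [5/216, 1/36) <- contains code 11/432
  emit 'b', narrow to [5/216, 1/36)

Answer: ffb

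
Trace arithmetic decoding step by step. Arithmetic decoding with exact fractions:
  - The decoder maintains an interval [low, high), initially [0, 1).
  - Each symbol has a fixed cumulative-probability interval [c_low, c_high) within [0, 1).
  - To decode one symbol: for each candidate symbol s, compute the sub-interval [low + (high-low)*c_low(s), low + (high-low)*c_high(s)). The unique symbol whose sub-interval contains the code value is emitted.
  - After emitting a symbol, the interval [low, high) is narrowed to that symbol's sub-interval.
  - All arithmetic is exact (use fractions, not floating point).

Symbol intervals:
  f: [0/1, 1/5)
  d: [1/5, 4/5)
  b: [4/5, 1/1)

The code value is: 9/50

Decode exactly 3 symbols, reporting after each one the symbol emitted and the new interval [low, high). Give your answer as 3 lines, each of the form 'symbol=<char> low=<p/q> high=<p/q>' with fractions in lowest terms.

Answer: symbol=f low=0/1 high=1/5
symbol=b low=4/25 high=1/5
symbol=d low=21/125 high=24/125

Derivation:
Step 1: interval [0/1, 1/1), width = 1/1 - 0/1 = 1/1
  'f': [0/1 + 1/1*0/1, 0/1 + 1/1*1/5) = [0/1, 1/5) <- contains code 9/50
  'd': [0/1 + 1/1*1/5, 0/1 + 1/1*4/5) = [1/5, 4/5)
  'b': [0/1 + 1/1*4/5, 0/1 + 1/1*1/1) = [4/5, 1/1)
  emit 'f', narrow to [0/1, 1/5)
Step 2: interval [0/1, 1/5), width = 1/5 - 0/1 = 1/5
  'f': [0/1 + 1/5*0/1, 0/1 + 1/5*1/5) = [0/1, 1/25)
  'd': [0/1 + 1/5*1/5, 0/1 + 1/5*4/5) = [1/25, 4/25)
  'b': [0/1 + 1/5*4/5, 0/1 + 1/5*1/1) = [4/25, 1/5) <- contains code 9/50
  emit 'b', narrow to [4/25, 1/5)
Step 3: interval [4/25, 1/5), width = 1/5 - 4/25 = 1/25
  'f': [4/25 + 1/25*0/1, 4/25 + 1/25*1/5) = [4/25, 21/125)
  'd': [4/25 + 1/25*1/5, 4/25 + 1/25*4/5) = [21/125, 24/125) <- contains code 9/50
  'b': [4/25 + 1/25*4/5, 4/25 + 1/25*1/1) = [24/125, 1/5)
  emit 'd', narrow to [21/125, 24/125)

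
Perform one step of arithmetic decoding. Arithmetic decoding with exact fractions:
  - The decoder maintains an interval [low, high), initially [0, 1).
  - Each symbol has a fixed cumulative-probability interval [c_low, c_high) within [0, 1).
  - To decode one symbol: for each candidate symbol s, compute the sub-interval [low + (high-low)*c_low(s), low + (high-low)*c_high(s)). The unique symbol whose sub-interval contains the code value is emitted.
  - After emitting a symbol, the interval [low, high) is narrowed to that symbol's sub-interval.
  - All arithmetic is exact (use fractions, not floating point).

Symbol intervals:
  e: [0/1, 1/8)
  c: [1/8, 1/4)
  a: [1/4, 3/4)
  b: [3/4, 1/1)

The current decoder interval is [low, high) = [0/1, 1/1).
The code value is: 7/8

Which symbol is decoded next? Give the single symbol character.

Interval width = high − low = 1/1 − 0/1 = 1/1
Scaled code = (code − low) / width = (7/8 − 0/1) / 1/1 = 7/8
  e: [0/1, 1/8) 
  c: [1/8, 1/4) 
  a: [1/4, 3/4) 
  b: [3/4, 1/1) ← scaled code falls here ✓

Answer: b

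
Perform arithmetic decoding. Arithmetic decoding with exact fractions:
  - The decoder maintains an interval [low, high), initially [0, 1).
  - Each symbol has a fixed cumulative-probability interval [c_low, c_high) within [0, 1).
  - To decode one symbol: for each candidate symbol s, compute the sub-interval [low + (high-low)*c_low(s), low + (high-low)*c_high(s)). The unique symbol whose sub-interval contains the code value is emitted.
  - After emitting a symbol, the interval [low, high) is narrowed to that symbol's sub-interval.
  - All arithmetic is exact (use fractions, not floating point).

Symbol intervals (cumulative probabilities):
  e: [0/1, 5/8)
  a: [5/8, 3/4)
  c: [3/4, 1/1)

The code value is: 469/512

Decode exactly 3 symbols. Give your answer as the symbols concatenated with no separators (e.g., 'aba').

Answer: cae

Derivation:
Step 1: interval [0/1, 1/1), width = 1/1 - 0/1 = 1/1
  'e': [0/1 + 1/1*0/1, 0/1 + 1/1*5/8) = [0/1, 5/8)
  'a': [0/1 + 1/1*5/8, 0/1 + 1/1*3/4) = [5/8, 3/4)
  'c': [0/1 + 1/1*3/4, 0/1 + 1/1*1/1) = [3/4, 1/1) <- contains code 469/512
  emit 'c', narrow to [3/4, 1/1)
Step 2: interval [3/4, 1/1), width = 1/1 - 3/4 = 1/4
  'e': [3/4 + 1/4*0/1, 3/4 + 1/4*5/8) = [3/4, 29/32)
  'a': [3/4 + 1/4*5/8, 3/4 + 1/4*3/4) = [29/32, 15/16) <- contains code 469/512
  'c': [3/4 + 1/4*3/4, 3/4 + 1/4*1/1) = [15/16, 1/1)
  emit 'a', narrow to [29/32, 15/16)
Step 3: interval [29/32, 15/16), width = 15/16 - 29/32 = 1/32
  'e': [29/32 + 1/32*0/1, 29/32 + 1/32*5/8) = [29/32, 237/256) <- contains code 469/512
  'a': [29/32 + 1/32*5/8, 29/32 + 1/32*3/4) = [237/256, 119/128)
  'c': [29/32 + 1/32*3/4, 29/32 + 1/32*1/1) = [119/128, 15/16)
  emit 'e', narrow to [29/32, 237/256)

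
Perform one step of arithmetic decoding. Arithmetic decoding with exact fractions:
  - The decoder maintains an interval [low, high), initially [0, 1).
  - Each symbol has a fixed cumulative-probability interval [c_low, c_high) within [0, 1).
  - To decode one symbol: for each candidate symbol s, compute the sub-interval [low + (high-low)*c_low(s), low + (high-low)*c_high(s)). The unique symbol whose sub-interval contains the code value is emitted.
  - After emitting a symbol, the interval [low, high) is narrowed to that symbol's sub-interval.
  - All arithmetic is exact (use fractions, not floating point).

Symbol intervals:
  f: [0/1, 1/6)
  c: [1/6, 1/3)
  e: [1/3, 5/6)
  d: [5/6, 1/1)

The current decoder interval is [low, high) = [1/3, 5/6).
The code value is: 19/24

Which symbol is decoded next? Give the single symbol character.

Interval width = high − low = 5/6 − 1/3 = 1/2
Scaled code = (code − low) / width = (19/24 − 1/3) / 1/2 = 11/12
  f: [0/1, 1/6) 
  c: [1/6, 1/3) 
  e: [1/3, 5/6) 
  d: [5/6, 1/1) ← scaled code falls here ✓

Answer: d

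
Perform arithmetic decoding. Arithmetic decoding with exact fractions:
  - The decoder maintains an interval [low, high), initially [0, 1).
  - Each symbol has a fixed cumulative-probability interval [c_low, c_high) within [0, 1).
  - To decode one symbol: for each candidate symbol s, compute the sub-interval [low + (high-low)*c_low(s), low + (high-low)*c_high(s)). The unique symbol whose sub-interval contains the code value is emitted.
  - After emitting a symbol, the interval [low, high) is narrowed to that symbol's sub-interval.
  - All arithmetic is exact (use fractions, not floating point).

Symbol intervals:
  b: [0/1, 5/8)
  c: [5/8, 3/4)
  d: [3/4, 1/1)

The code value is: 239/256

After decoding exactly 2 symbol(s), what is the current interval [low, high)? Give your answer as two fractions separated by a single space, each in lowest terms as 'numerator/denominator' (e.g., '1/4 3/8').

Step 1: interval [0/1, 1/1), width = 1/1 - 0/1 = 1/1
  'b': [0/1 + 1/1*0/1, 0/1 + 1/1*5/8) = [0/1, 5/8)
  'c': [0/1 + 1/1*5/8, 0/1 + 1/1*3/4) = [5/8, 3/4)
  'd': [0/1 + 1/1*3/4, 0/1 + 1/1*1/1) = [3/4, 1/1) <- contains code 239/256
  emit 'd', narrow to [3/4, 1/1)
Step 2: interval [3/4, 1/1), width = 1/1 - 3/4 = 1/4
  'b': [3/4 + 1/4*0/1, 3/4 + 1/4*5/8) = [3/4, 29/32)
  'c': [3/4 + 1/4*5/8, 3/4 + 1/4*3/4) = [29/32, 15/16) <- contains code 239/256
  'd': [3/4 + 1/4*3/4, 3/4 + 1/4*1/1) = [15/16, 1/1)
  emit 'c', narrow to [29/32, 15/16)

Answer: 29/32 15/16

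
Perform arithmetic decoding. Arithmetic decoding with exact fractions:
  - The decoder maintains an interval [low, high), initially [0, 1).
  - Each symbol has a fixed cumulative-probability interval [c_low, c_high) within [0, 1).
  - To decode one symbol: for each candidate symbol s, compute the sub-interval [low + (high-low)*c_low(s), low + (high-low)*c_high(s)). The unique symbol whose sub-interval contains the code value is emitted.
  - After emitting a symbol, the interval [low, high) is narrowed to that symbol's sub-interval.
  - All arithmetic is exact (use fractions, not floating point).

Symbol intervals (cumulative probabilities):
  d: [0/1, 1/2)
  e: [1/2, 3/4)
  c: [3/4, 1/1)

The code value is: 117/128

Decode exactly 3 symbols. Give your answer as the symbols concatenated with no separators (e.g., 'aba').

Step 1: interval [0/1, 1/1), width = 1/1 - 0/1 = 1/1
  'd': [0/1 + 1/1*0/1, 0/1 + 1/1*1/2) = [0/1, 1/2)
  'e': [0/1 + 1/1*1/2, 0/1 + 1/1*3/4) = [1/2, 3/4)
  'c': [0/1 + 1/1*3/4, 0/1 + 1/1*1/1) = [3/4, 1/1) <- contains code 117/128
  emit 'c', narrow to [3/4, 1/1)
Step 2: interval [3/4, 1/1), width = 1/1 - 3/4 = 1/4
  'd': [3/4 + 1/4*0/1, 3/4 + 1/4*1/2) = [3/4, 7/8)
  'e': [3/4 + 1/4*1/2, 3/4 + 1/4*3/4) = [7/8, 15/16) <- contains code 117/128
  'c': [3/4 + 1/4*3/4, 3/4 + 1/4*1/1) = [15/16, 1/1)
  emit 'e', narrow to [7/8, 15/16)
Step 3: interval [7/8, 15/16), width = 15/16 - 7/8 = 1/16
  'd': [7/8 + 1/16*0/1, 7/8 + 1/16*1/2) = [7/8, 29/32)
  'e': [7/8 + 1/16*1/2, 7/8 + 1/16*3/4) = [29/32, 59/64) <- contains code 117/128
  'c': [7/8 + 1/16*3/4, 7/8 + 1/16*1/1) = [59/64, 15/16)
  emit 'e', narrow to [29/32, 59/64)

Answer: cee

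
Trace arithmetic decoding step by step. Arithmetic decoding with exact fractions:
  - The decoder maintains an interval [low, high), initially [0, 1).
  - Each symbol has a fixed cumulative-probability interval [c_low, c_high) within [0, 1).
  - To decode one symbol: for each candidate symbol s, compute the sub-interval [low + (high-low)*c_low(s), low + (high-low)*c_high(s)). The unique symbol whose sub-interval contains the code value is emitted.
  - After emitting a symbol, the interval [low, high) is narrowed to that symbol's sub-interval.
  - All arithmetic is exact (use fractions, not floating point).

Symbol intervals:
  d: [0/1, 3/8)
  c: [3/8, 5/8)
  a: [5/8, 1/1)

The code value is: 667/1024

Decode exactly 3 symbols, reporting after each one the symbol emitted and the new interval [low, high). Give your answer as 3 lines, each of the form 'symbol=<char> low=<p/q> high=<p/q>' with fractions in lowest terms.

Answer: symbol=a low=5/8 high=1/1
symbol=d low=5/8 high=49/64
symbol=d low=5/8 high=347/512

Derivation:
Step 1: interval [0/1, 1/1), width = 1/1 - 0/1 = 1/1
  'd': [0/1 + 1/1*0/1, 0/1 + 1/1*3/8) = [0/1, 3/8)
  'c': [0/1 + 1/1*3/8, 0/1 + 1/1*5/8) = [3/8, 5/8)
  'a': [0/1 + 1/1*5/8, 0/1 + 1/1*1/1) = [5/8, 1/1) <- contains code 667/1024
  emit 'a', narrow to [5/8, 1/1)
Step 2: interval [5/8, 1/1), width = 1/1 - 5/8 = 3/8
  'd': [5/8 + 3/8*0/1, 5/8 + 3/8*3/8) = [5/8, 49/64) <- contains code 667/1024
  'c': [5/8 + 3/8*3/8, 5/8 + 3/8*5/8) = [49/64, 55/64)
  'a': [5/8 + 3/8*5/8, 5/8 + 3/8*1/1) = [55/64, 1/1)
  emit 'd', narrow to [5/8, 49/64)
Step 3: interval [5/8, 49/64), width = 49/64 - 5/8 = 9/64
  'd': [5/8 + 9/64*0/1, 5/8 + 9/64*3/8) = [5/8, 347/512) <- contains code 667/1024
  'c': [5/8 + 9/64*3/8, 5/8 + 9/64*5/8) = [347/512, 365/512)
  'a': [5/8 + 9/64*5/8, 5/8 + 9/64*1/1) = [365/512, 49/64)
  emit 'd', narrow to [5/8, 347/512)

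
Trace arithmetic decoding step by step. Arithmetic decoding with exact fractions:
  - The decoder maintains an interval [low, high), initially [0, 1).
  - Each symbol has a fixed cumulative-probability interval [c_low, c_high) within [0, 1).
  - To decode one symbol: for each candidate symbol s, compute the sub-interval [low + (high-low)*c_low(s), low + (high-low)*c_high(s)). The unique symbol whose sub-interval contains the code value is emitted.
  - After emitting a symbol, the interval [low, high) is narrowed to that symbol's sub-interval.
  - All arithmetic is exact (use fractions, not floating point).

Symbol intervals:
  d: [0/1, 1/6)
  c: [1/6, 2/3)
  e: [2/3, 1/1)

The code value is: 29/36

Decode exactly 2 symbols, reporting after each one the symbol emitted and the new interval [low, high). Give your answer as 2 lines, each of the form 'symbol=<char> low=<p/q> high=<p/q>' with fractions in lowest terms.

Answer: symbol=e low=2/3 high=1/1
symbol=c low=13/18 high=8/9

Derivation:
Step 1: interval [0/1, 1/1), width = 1/1 - 0/1 = 1/1
  'd': [0/1 + 1/1*0/1, 0/1 + 1/1*1/6) = [0/1, 1/6)
  'c': [0/1 + 1/1*1/6, 0/1 + 1/1*2/3) = [1/6, 2/3)
  'e': [0/1 + 1/1*2/3, 0/1 + 1/1*1/1) = [2/3, 1/1) <- contains code 29/36
  emit 'e', narrow to [2/3, 1/1)
Step 2: interval [2/3, 1/1), width = 1/1 - 2/3 = 1/3
  'd': [2/3 + 1/3*0/1, 2/3 + 1/3*1/6) = [2/3, 13/18)
  'c': [2/3 + 1/3*1/6, 2/3 + 1/3*2/3) = [13/18, 8/9) <- contains code 29/36
  'e': [2/3 + 1/3*2/3, 2/3 + 1/3*1/1) = [8/9, 1/1)
  emit 'c', narrow to [13/18, 8/9)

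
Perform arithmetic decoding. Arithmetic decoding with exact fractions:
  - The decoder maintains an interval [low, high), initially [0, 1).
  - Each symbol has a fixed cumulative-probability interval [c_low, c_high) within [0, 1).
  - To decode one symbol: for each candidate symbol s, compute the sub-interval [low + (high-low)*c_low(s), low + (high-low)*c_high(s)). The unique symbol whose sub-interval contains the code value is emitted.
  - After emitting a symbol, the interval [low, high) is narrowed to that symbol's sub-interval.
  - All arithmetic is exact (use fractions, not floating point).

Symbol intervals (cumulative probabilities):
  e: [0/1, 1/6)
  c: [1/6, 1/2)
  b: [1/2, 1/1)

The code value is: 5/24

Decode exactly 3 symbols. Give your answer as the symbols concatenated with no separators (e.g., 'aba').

Step 1: interval [0/1, 1/1), width = 1/1 - 0/1 = 1/1
  'e': [0/1 + 1/1*0/1, 0/1 + 1/1*1/6) = [0/1, 1/6)
  'c': [0/1 + 1/1*1/6, 0/1 + 1/1*1/2) = [1/6, 1/2) <- contains code 5/24
  'b': [0/1 + 1/1*1/2, 0/1 + 1/1*1/1) = [1/2, 1/1)
  emit 'c', narrow to [1/6, 1/2)
Step 2: interval [1/6, 1/2), width = 1/2 - 1/6 = 1/3
  'e': [1/6 + 1/3*0/1, 1/6 + 1/3*1/6) = [1/6, 2/9) <- contains code 5/24
  'c': [1/6 + 1/3*1/6, 1/6 + 1/3*1/2) = [2/9, 1/3)
  'b': [1/6 + 1/3*1/2, 1/6 + 1/3*1/1) = [1/3, 1/2)
  emit 'e', narrow to [1/6, 2/9)
Step 3: interval [1/6, 2/9), width = 2/9 - 1/6 = 1/18
  'e': [1/6 + 1/18*0/1, 1/6 + 1/18*1/6) = [1/6, 19/108)
  'c': [1/6 + 1/18*1/6, 1/6 + 1/18*1/2) = [19/108, 7/36)
  'b': [1/6 + 1/18*1/2, 1/6 + 1/18*1/1) = [7/36, 2/9) <- contains code 5/24
  emit 'b', narrow to [7/36, 2/9)

Answer: ceb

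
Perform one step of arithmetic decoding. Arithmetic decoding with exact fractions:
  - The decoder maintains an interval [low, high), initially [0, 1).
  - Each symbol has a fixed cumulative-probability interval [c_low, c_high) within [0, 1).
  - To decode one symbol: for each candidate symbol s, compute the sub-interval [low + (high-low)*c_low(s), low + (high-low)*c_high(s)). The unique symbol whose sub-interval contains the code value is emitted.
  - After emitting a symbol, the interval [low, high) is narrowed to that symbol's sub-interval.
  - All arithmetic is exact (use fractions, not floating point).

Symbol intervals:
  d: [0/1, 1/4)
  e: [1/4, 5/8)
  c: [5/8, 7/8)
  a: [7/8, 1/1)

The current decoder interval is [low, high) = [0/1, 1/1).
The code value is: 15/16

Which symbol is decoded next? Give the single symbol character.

Interval width = high − low = 1/1 − 0/1 = 1/1
Scaled code = (code − low) / width = (15/16 − 0/1) / 1/1 = 15/16
  d: [0/1, 1/4) 
  e: [1/4, 5/8) 
  c: [5/8, 7/8) 
  a: [7/8, 1/1) ← scaled code falls here ✓

Answer: a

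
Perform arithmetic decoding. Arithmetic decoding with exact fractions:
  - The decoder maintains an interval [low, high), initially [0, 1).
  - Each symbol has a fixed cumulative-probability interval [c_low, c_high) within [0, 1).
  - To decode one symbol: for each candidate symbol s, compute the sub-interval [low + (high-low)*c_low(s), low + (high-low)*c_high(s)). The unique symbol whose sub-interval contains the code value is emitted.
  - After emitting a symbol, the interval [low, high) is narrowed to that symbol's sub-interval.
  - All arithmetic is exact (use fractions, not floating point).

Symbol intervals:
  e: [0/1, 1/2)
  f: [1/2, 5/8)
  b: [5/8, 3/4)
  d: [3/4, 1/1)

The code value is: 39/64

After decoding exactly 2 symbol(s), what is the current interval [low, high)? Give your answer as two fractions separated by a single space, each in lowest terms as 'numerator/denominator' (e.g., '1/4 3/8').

Answer: 19/32 5/8

Derivation:
Step 1: interval [0/1, 1/1), width = 1/1 - 0/1 = 1/1
  'e': [0/1 + 1/1*0/1, 0/1 + 1/1*1/2) = [0/1, 1/2)
  'f': [0/1 + 1/1*1/2, 0/1 + 1/1*5/8) = [1/2, 5/8) <- contains code 39/64
  'b': [0/1 + 1/1*5/8, 0/1 + 1/1*3/4) = [5/8, 3/4)
  'd': [0/1 + 1/1*3/4, 0/1 + 1/1*1/1) = [3/4, 1/1)
  emit 'f', narrow to [1/2, 5/8)
Step 2: interval [1/2, 5/8), width = 5/8 - 1/2 = 1/8
  'e': [1/2 + 1/8*0/1, 1/2 + 1/8*1/2) = [1/2, 9/16)
  'f': [1/2 + 1/8*1/2, 1/2 + 1/8*5/8) = [9/16, 37/64)
  'b': [1/2 + 1/8*5/8, 1/2 + 1/8*3/4) = [37/64, 19/32)
  'd': [1/2 + 1/8*3/4, 1/2 + 1/8*1/1) = [19/32, 5/8) <- contains code 39/64
  emit 'd', narrow to [19/32, 5/8)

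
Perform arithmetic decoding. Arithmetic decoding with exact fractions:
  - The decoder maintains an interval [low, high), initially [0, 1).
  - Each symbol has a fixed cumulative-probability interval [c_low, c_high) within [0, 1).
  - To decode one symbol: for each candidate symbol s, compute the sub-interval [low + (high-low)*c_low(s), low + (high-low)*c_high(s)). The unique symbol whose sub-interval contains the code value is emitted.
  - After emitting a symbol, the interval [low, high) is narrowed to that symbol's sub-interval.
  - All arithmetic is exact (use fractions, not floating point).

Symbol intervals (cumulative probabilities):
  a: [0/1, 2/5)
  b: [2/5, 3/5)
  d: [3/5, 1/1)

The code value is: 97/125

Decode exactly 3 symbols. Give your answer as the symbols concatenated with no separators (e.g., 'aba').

Answer: dba

Derivation:
Step 1: interval [0/1, 1/1), width = 1/1 - 0/1 = 1/1
  'a': [0/1 + 1/1*0/1, 0/1 + 1/1*2/5) = [0/1, 2/5)
  'b': [0/1 + 1/1*2/5, 0/1 + 1/1*3/5) = [2/5, 3/5)
  'd': [0/1 + 1/1*3/5, 0/1 + 1/1*1/1) = [3/5, 1/1) <- contains code 97/125
  emit 'd', narrow to [3/5, 1/1)
Step 2: interval [3/5, 1/1), width = 1/1 - 3/5 = 2/5
  'a': [3/5 + 2/5*0/1, 3/5 + 2/5*2/5) = [3/5, 19/25)
  'b': [3/5 + 2/5*2/5, 3/5 + 2/5*3/5) = [19/25, 21/25) <- contains code 97/125
  'd': [3/5 + 2/5*3/5, 3/5 + 2/5*1/1) = [21/25, 1/1)
  emit 'b', narrow to [19/25, 21/25)
Step 3: interval [19/25, 21/25), width = 21/25 - 19/25 = 2/25
  'a': [19/25 + 2/25*0/1, 19/25 + 2/25*2/5) = [19/25, 99/125) <- contains code 97/125
  'b': [19/25 + 2/25*2/5, 19/25 + 2/25*3/5) = [99/125, 101/125)
  'd': [19/25 + 2/25*3/5, 19/25 + 2/25*1/1) = [101/125, 21/25)
  emit 'a', narrow to [19/25, 99/125)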